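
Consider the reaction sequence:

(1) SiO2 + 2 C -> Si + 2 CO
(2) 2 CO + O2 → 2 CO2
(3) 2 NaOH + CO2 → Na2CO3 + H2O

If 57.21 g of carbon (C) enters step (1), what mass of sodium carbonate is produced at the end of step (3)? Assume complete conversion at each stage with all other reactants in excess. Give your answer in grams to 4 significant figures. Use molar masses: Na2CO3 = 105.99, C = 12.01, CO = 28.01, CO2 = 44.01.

n(C) = 57.21 / 12.01 = 4.7635 mol.
Reaction (1): C→CO ratio 2:2 ⇒ n(CO) = 4.7635 mol.
Reaction (2): CO→CO2 ratio 2:2 ⇒ n(CO2) = 4.7635 mol.
Reaction (3): CO2→Na2CO3 ratio 1:1 ⇒ n(Na2CO3) = 4.7635 mol.
Mass of Na2CO3 = 4.7635 × 105.99 = 504.89 g.

504.9 g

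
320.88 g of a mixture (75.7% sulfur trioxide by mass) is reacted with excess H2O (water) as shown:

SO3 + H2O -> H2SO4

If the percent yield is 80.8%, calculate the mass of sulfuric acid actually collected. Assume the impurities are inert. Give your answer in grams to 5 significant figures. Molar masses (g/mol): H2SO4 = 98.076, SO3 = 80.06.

Pure SO3 available = 320.88 g × 0.757 = 242.906 g.
n(SO3) = 242.906 g / 80.06 g/mol = 3.03405 mol.
From the equation the SO3:H2SO4 mole ratio is 1:1, so n(H2SO4) = 3.03405 × 1/1 = 3.03405 mol.
Mass of H2SO4 = 3.03405 mol × 98.076 g/mol = 297.568 g.
Actual mass collected = 297.568 g × 0.808 = 240.435 g.

240.43 g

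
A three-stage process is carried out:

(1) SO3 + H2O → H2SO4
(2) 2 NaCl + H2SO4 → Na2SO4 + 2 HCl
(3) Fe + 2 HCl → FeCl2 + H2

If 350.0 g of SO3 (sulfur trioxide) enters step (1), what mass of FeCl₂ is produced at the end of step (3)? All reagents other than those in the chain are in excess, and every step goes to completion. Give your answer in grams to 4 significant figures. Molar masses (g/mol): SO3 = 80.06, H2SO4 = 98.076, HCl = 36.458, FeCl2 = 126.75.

554.1 g

n(SO3) = 350.0 / 80.06 = 4.3717 mol.
Reaction (1): SO3→H2SO4 ratio 1:1 ⇒ n(H2SO4) = 4.3717 mol.
Reaction (2): H2SO4→HCl ratio 1:2 ⇒ n(HCl) = 8.7434 mol.
Reaction (3): HCl→FeCl2 ratio 2:1 ⇒ n(FeCl2) = 4.3717 mol.
Mass of FeCl2 = 4.3717 × 126.75 = 554.12 g.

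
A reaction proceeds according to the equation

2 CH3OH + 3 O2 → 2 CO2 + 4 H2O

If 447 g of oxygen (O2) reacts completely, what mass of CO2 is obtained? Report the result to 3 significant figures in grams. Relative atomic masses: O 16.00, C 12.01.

410 g

M(O2) = 2(16.00) = 32.00 g/mol.
M(CO2) = 12.01 + 2(16.00) = 44.01 g/mol.
n(O2) = 447.0 g / 32.00 g/mol = 13.97 mol.
From the equation the O2:CO2 mole ratio is 3:2, so n(CO2) = 13.97 × 2/3 = 9.312 mol.
Mass of CO2 = 9.312 mol × 44.01 g/mol = 409.8 g.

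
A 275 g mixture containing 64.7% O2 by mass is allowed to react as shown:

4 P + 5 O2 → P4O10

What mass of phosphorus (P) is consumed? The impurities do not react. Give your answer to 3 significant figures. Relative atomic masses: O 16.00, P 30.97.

138 g

Mass of pure O2 = 275 g × 0.647 = 177.9 g.
M(O2) = 2(16.00) = 32.00 g/mol.
M(P) = 30.97 g/mol.
n(O2) = 177.9 g / 32.00 g/mol = 5.560 mol.
From the equation the O2:P mole ratio is 5:4, so n(P) = 5.560 × 4/5 = 4.448 mol.
Mass of P = 4.448 mol × 30.97 g/mol = 137.8 g.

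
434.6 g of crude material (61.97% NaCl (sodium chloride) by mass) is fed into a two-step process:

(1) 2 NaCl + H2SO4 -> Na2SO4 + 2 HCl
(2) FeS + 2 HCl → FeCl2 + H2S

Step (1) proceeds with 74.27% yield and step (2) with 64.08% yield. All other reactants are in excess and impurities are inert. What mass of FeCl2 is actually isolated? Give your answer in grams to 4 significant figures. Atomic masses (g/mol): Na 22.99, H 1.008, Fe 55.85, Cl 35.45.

139.0 g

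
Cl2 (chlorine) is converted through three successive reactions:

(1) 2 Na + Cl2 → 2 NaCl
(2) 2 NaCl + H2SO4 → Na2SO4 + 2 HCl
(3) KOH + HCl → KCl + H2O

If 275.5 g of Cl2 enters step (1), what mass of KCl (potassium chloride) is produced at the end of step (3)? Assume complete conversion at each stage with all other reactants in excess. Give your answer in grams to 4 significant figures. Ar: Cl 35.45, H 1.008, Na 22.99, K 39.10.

M(Cl2) = 2(35.45) = 70.90 g/mol.
M(KCl) = 39.10 + 35.45 = 74.55 g/mol.
n(Cl2) = 275.5 / 70.90 = 3.8858 mol.
Reaction (1): Cl2→NaCl ratio 1:2 ⇒ n(NaCl) = 7.7715 mol.
Reaction (2): NaCl→HCl ratio 2:2 ⇒ n(HCl) = 7.7715 mol.
Reaction (3): HCl→KCl ratio 1:1 ⇒ n(KCl) = 7.7715 mol.
Mass of KCl = 7.7715 × 74.55 = 579.37 g.

579.4 g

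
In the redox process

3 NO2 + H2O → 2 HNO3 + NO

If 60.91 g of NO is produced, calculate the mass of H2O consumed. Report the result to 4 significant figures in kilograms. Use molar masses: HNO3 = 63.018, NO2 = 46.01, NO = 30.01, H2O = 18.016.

n(NO) = 60.910 g / 30.01 g/mol = 2.0297 mol.
From the equation the NO:H2O mole ratio is 1:1, so n(H2O) = 2.0297 × 1/1 = 2.0297 mol.
Mass of H2O = 2.0297 mol × 18.016 g/mol = 36.566 g.
Converting to kg: 36.566 g = 0.03657 kg.

0.03657 kg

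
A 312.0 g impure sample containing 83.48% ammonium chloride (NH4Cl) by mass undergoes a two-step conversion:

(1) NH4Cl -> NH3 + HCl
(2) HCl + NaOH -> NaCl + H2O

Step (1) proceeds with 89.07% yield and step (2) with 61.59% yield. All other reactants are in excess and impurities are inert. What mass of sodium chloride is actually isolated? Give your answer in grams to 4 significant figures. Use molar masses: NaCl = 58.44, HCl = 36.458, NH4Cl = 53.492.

156.1 g

Pure NH4Cl = 312.0 × 0.8348 = 260.46 g.
n(NH4Cl) = 260.46 / 53.492 = 4.8691 mol.
Step 1 (NH4Cl:HCl = 1:1): theoretical n(HCl) = 4.8691 mol; at 89.07% yield, n(HCl) = 4.3369 mol.
Step 2 (HCl:NaCl = 1:1): theoretical n(NaCl) = 4.3369 mol, so theoretical mass = 4.3369 × 58.44 = 253.45 g.
At 61.59% yield, actual mass of NaCl = 253.45 × 0.6159 = 156.10 g.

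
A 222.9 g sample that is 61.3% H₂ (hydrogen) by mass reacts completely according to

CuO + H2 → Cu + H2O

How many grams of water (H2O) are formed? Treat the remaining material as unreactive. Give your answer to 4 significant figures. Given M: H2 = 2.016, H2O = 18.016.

Mass of pure H2 = 222.9 g × 0.613 = 136.64 g.
n(H2) = 136.64 g / 2.016 g/mol = 67.777 mol.
From the equation the H2:H2O mole ratio is 1:1, so n(H2O) = 67.777 × 1/1 = 67.777 mol.
Mass of H2O = 67.777 mol × 18.016 g/mol = 1221.1 g.

1221 g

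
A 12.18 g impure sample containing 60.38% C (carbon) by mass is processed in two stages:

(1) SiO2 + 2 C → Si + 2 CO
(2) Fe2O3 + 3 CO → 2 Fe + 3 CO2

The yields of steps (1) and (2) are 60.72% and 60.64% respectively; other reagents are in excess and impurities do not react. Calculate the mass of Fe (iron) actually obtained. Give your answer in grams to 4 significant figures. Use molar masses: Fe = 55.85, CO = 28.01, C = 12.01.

Pure C = 12.18 × 0.6038 = 7.3543 g.
n(C) = 7.3543 / 12.01 = 0.61235 mol.
Step 1 (C:CO = 2:2): theoretical n(CO) = 0.61235 mol; at 60.72% yield, n(CO) = 0.37182 mol.
Step 2 (CO:Fe = 3:2): theoretical n(Fe) = 0.24788 mol, so theoretical mass = 0.24788 × 55.85 = 13.844 g.
At 60.64% yield, actual mass of Fe = 13.844 × 0.6064 = 8.3950 g.

8.395 g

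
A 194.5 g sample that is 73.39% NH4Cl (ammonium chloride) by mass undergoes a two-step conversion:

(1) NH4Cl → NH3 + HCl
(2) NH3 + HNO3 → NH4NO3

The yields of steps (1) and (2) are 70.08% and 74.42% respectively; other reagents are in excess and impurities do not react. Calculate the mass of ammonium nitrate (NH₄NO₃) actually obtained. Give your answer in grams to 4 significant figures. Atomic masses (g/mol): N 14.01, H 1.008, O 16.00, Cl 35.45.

Pure NH4Cl = 194.5 × 0.7339 = 142.74 g.
M(NH4Cl) = 14.01 + 4(1.008) + 35.45 = 53.492 g/mol.
M(NH4NO3) = 2(14.01) + 4(1.008) + 3(16.00) = 80.052 g/mol.
n(NH4Cl) = 142.74 / 53.492 = 2.6685 mol.
Step 1 (NH4Cl:NH3 = 1:1): theoretical n(NH3) = 2.6685 mol; at 70.08% yield, n(NH3) = 1.8701 mol.
Step 2 (NH3:NH4NO3 = 1:1): theoretical n(NH4NO3) = 1.8701 mol, so theoretical mass = 1.8701 × 80.052 = 149.70 g.
At 74.42% yield, actual mass of NH4NO3 = 149.70 × 0.7442 = 111.41 g.

111.4 g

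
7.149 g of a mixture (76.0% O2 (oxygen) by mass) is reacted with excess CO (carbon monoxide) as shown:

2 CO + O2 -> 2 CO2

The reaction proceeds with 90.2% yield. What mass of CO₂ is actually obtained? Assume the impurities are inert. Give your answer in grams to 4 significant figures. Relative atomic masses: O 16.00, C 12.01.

13.48 g

Pure O2 available = 7.149 g × 0.760 = 5.4332 g.
M(O2) = 2(16.00) = 32.00 g/mol.
M(CO2) = 12.01 + 2(16.00) = 44.01 g/mol.
n(O2) = 5.4332 g / 32.00 g/mol = 0.16979 mol.
From the equation the O2:CO2 mole ratio is 1:2, so n(CO2) = 0.16979 × 2/1 = 0.33958 mol.
Mass of CO2 = 0.33958 mol × 44.01 g/mol = 14.945 g.
Actual mass collected = 14.945 g × 0.902 = 13.480 g.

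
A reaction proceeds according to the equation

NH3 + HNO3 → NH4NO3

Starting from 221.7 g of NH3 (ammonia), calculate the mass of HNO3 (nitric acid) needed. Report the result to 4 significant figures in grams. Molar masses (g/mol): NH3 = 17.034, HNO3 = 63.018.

820.2 g

n(NH3) = 221.70 g / 17.034 g/mol = 13.015 mol.
From the equation the NH3:HNO3 mole ratio is 1:1, so n(HNO3) = 13.015 × 1/1 = 13.015 mol.
Mass of HNO3 = 13.015 mol × 63.018 g/mol = 820.19 g.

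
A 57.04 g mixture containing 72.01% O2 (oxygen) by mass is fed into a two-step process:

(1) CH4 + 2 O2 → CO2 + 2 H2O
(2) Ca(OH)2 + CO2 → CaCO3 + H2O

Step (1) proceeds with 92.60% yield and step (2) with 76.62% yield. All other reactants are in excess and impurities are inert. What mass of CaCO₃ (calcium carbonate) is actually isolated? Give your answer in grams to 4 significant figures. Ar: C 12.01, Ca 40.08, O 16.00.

45.58 g

Pure O2 = 57.04 × 0.7201 = 41.075 g.
M(O2) = 2(16.00) = 32.00 g/mol.
M(CaCO3) = 40.08 + 12.01 + 3(16.00) = 100.09 g/mol.
n(O2) = 41.075 / 32.00 = 1.2836 mol.
Step 1 (O2:CO2 = 2:1): theoretical n(CO2) = 0.64179 mol; at 92.60% yield, n(CO2) = 0.59430 mol.
Step 2 (CO2:CaCO3 = 1:1): theoretical n(CaCO3) = 0.59430 mol, so theoretical mass = 0.59430 × 100.09 = 59.483 g.
At 76.62% yield, actual mass of CaCO3 = 59.483 × 0.7662 = 45.576 g.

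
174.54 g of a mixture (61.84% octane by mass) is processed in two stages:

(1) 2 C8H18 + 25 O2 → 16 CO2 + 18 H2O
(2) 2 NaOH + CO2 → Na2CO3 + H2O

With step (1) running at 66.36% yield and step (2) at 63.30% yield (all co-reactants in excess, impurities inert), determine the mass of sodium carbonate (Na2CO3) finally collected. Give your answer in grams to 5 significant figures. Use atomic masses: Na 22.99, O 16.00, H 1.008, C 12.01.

Pure C8H18 = 174.54 × 0.6184 = 107.936 g.
M(C8H18) = 8(12.01) + 18(1.008) = 114.224 g/mol.
M(Na2CO3) = 2(22.99) + 12.01 + 3(16.00) = 105.99 g/mol.
n(C8H18) = 107.936 / 114.224 = 0.944946 mol.
Step 1 (C8H18:CO2 = 2:16): theoretical n(CO2) = 7.55957 mol; at 66.36% yield, n(CO2) = 5.01653 mol.
Step 2 (CO2:Na2CO3 = 1:1): theoretical n(Na2CO3) = 5.01653 mol, so theoretical mass = 5.01653 × 105.99 = 531.702 g.
At 63.30% yield, actual mass of Na2CO3 = 531.702 × 0.6330 = 336.567 g.

336.57 g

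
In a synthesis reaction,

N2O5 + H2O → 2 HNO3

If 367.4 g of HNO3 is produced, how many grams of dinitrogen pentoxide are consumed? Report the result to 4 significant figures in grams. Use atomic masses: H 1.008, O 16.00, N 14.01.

M(HNO3) = 1.008 + 14.01 + 3(16.00) = 63.018 g/mol.
M(N2O5) = 2(14.01) + 5(16.00) = 108.02 g/mol.
n(HNO3) = 367.40 g / 63.018 g/mol = 5.8301 mol.
From the equation the HNO3:N2O5 mole ratio is 2:1, so n(N2O5) = 5.8301 × 1/2 = 2.9150 mol.
Mass of N2O5 = 2.9150 mol × 108.02 g/mol = 314.88 g.

314.9 g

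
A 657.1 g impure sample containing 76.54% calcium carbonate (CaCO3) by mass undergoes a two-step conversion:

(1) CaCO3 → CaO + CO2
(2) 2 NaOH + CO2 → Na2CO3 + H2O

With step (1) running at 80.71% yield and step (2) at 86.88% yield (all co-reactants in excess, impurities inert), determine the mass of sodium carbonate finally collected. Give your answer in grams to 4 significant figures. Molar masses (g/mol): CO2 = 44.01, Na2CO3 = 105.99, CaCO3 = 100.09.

373.5 g

Pure CaCO3 = 657.1 × 0.7654 = 502.94 g.
n(CaCO3) = 502.94 / 100.09 = 5.0249 mol.
Step 1 (CaCO3:CO2 = 1:1): theoretical n(CO2) = 5.0249 mol; at 80.71% yield, n(CO2) = 4.0556 mol.
Step 2 (CO2:Na2CO3 = 1:1): theoretical n(Na2CO3) = 4.0556 mol, so theoretical mass = 4.0556 × 105.99 = 429.85 g.
At 86.88% yield, actual mass of Na2CO3 = 429.85 × 0.8688 = 373.46 g.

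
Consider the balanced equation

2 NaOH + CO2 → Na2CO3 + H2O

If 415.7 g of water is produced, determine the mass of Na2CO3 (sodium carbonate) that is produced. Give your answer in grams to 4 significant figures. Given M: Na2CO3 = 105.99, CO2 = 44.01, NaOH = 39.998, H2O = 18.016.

2446 g

n(H2O) = 415.70 g / 18.016 g/mol = 23.074 mol.
From the equation the H2O:Na2CO3 mole ratio is 1:1, so n(Na2CO3) = 23.074 × 1/1 = 23.074 mol.
Mass of Na2CO3 = 23.074 mol × 105.99 g/mol = 2445.6 g.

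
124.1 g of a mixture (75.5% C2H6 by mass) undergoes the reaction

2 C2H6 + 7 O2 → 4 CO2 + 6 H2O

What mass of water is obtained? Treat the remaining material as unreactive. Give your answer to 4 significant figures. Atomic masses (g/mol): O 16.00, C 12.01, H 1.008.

168.4 g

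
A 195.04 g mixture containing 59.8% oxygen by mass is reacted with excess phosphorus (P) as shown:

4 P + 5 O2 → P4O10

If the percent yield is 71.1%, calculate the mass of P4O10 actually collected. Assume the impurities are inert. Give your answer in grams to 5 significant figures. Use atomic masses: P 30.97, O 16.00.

147.13 g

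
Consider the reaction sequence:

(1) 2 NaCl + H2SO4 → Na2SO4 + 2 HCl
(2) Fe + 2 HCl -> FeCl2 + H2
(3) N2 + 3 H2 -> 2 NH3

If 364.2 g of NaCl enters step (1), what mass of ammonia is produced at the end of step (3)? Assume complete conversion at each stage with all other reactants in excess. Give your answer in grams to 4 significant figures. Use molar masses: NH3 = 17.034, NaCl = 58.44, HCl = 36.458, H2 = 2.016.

n(NaCl) = 364.2 / 58.44 = 6.2320 mol.
Reaction (1): NaCl→HCl ratio 2:2 ⇒ n(HCl) = 6.2320 mol.
Reaction (2): HCl→H2 ratio 2:1 ⇒ n(H2) = 3.1160 mol.
Reaction (3): H2→NH3 ratio 3:2 ⇒ n(NH3) = 2.0773 mol.
Mass of NH3 = 2.0773 × 17.034 = 35.385 g.

35.39 g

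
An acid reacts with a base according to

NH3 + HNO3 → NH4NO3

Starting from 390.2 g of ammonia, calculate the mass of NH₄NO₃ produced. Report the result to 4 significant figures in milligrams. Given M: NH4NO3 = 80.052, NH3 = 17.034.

1834000 mg

n(NH3) = 390.20 g / 17.034 g/mol = 22.907 mol.
From the equation the NH3:NH4NO3 mole ratio is 1:1, so n(NH4NO3) = 22.907 × 1/1 = 22.907 mol.
Mass of NH4NO3 = 22.907 mol × 80.052 g/mol = 1833.8 g.
Converting to mg: 1833.8 g = 1834000 mg.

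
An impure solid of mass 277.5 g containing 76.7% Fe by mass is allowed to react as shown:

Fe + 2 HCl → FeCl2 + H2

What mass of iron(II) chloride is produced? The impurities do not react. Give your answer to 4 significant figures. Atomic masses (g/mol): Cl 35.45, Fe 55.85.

483.0 g

Mass of pure Fe = 277.5 g × 0.767 = 212.84 g.
M(Fe) = 55.85 g/mol.
M(FeCl2) = 55.85 + 2(35.45) = 126.75 g/mol.
n(Fe) = 212.84 g / 55.85 g/mol = 3.8110 mol.
From the equation the Fe:FeCl2 mole ratio is 1:1, so n(FeCl2) = 3.8110 × 1/1 = 3.8110 mol.
Mass of FeCl2 = 3.8110 mol × 126.75 g/mol = 483.04 g.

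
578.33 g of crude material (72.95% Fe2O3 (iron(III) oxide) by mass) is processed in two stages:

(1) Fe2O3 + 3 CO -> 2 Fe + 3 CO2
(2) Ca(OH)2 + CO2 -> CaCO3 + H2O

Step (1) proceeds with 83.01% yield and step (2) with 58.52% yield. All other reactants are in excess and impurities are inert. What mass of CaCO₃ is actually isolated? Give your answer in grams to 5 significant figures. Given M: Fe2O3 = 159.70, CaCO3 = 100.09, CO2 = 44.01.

385.34 g

Pure Fe2O3 = 578.33 × 0.7295 = 421.892 g.
n(Fe2O3) = 421.892 / 159.70 = 2.64178 mol.
Step 1 (Fe2O3:CO2 = 1:3): theoretical n(CO2) = 7.92533 mol; at 83.01% yield, n(CO2) = 6.57882 mol.
Step 2 (CO2:CaCO3 = 1:1): theoretical n(CaCO3) = 6.57882 mol, so theoretical mass = 6.57882 × 100.09 = 658.474 g.
At 58.52% yield, actual mass of CaCO3 = 658.474 × 0.5852 = 385.339 g.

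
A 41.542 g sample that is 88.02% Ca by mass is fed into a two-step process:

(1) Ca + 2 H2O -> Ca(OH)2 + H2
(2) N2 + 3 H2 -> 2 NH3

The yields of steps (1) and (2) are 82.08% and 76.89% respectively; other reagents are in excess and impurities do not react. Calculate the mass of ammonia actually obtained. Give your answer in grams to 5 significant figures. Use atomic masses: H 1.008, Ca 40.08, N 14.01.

Pure Ca = 41.542 × 0.8802 = 36.5653 g.
M(Ca) = 40.08 g/mol.
M(NH3) = 14.01 + 3(1.008) = 17.034 g/mol.
n(Ca) = 36.5653 / 40.08 = 0.912307 mol.
Step 1 (Ca:H2 = 1:1): theoretical n(H2) = 0.912307 mol; at 82.08% yield, n(H2) = 0.748822 mol.
Step 2 (H2:NH3 = 3:2): theoretical n(NH3) = 0.499214 mol, so theoretical mass = 0.499214 × 17.034 = 8.50362 g.
At 76.89% yield, actual mass of NH3 = 8.50362 × 0.7689 = 6.53843 g.

6.5384 g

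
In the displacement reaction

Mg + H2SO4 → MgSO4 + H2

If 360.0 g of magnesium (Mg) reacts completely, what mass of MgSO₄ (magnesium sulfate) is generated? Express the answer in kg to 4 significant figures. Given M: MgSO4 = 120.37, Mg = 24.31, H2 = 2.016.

1.783 kg

n(Mg) = 360.00 g / 24.31 g/mol = 14.809 mol.
From the equation the Mg:MgSO4 mole ratio is 1:1, so n(MgSO4) = 14.809 × 1/1 = 14.809 mol.
Mass of MgSO4 = 14.809 mol × 120.37 g/mol = 1782.5 g.
Converting to kg: 1782.5 g = 1.783 kg.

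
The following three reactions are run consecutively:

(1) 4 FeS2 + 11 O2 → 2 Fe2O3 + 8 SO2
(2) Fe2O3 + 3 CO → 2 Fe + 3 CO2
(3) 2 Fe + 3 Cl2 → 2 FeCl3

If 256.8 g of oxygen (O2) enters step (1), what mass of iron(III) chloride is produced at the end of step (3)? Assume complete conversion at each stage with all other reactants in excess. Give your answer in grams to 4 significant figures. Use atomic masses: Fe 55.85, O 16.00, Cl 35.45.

473.3 g

M(O2) = 2(16.00) = 32.00 g/mol.
M(FeCl3) = 55.85 + 3(35.45) = 162.20 g/mol.
n(O2) = 256.8 / 32.00 = 8.0250 mol.
Reaction (1): O2→Fe2O3 ratio 11:2 ⇒ n(Fe2O3) = 1.4591 mol.
Reaction (2): Fe2O3→Fe ratio 1:2 ⇒ n(Fe) = 2.9182 mol.
Reaction (3): Fe→FeCl3 ratio 2:2 ⇒ n(FeCl3) = 2.9182 mol.
Mass of FeCl3 = 2.9182 × 162.20 = 473.33 g.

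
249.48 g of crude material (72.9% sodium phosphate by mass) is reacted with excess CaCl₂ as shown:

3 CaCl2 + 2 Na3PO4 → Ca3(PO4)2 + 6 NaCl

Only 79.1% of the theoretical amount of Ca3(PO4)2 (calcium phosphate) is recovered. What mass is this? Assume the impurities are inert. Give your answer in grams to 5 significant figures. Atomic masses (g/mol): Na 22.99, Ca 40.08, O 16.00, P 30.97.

136.09 g

Pure Na3PO4 available = 249.48 g × 0.729 = 181.871 g.
M(Na3PO4) = 3(22.99) + 30.97 + 4(16.00) = 163.94 g/mol.
M(Ca3(PO4)2) = 3(40.08) + 2(30.97) + 8(16.00) = 310.18 g/mol.
n(Na3PO4) = 181.871 g / 163.94 g/mol = 1.10937 mol.
From the equation the Na3PO4:Ca3(PO4)2 mole ratio is 2:1, so n(Ca3(PO4)2) = 1.10937 × 1/2 = 0.554687 mol.
Mass of Ca3(PO4)2 = 0.554687 mol × 310.18 g/mol = 172.053 g.
Actual mass collected = 172.053 g × 0.791 = 136.094 g.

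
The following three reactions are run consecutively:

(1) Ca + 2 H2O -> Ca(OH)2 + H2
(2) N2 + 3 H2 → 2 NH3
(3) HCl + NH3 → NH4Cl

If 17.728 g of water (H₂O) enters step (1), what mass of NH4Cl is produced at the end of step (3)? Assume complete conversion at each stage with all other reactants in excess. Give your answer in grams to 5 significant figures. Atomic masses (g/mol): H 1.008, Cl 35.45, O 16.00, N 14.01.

17.546 g

M(H2O) = 2(1.008) + 16.00 = 18.016 g/mol.
M(NH4Cl) = 14.01 + 4(1.008) + 35.45 = 53.492 g/mol.
n(H2O) = 17.728 / 18.016 = 0.984014 mol.
Reaction (1): H2O→H2 ratio 2:1 ⇒ n(H2) = 0.492007 mol.
Reaction (2): H2→NH3 ratio 3:2 ⇒ n(NH3) = 0.328005 mol.
Reaction (3): NH3→NH4Cl ratio 1:1 ⇒ n(NH4Cl) = 0.328005 mol.
Mass of NH4Cl = 0.328005 × 53.492 = 17.5456 g.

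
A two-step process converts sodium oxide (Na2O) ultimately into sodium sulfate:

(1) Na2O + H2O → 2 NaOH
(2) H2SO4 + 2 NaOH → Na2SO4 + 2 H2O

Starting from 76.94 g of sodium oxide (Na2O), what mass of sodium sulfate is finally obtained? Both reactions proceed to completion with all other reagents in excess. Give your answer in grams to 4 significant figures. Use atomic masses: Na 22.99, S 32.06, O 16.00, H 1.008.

176.3 g

M(Na2O) = 2(22.99) + 16.00 = 61.98 g/mol.
M(Na2SO4) = 2(22.99) + 32.06 + 4(16.00) = 142.04 g/mol.
n(Na2O) = 76.940 / 61.98 = 1.2414 mol.
Step 1 gives a 1:2 ratio of Na2O to NaOH, so n(NaOH) = 2.4827 mol.
In step 2 the NaOH:Na2SO4 ratio is 2:1, so n(Na2SO4) = 1.2414 mol.
Mass of Na2SO4 = 1.2414 × 142.04 = 176.32 g.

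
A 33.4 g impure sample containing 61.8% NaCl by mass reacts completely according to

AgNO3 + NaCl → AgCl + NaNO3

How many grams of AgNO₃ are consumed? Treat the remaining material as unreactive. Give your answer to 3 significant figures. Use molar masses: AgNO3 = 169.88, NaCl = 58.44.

Mass of pure NaCl = 33.4 g × 0.618 = 20.64 g.
n(NaCl) = 20.64 g / 58.44 g/mol = 0.3532 mol.
From the equation the NaCl:AgNO3 mole ratio is 1:1, so n(AgNO3) = 0.3532 × 1/1 = 0.3532 mol.
Mass of AgNO3 = 0.3532 mol × 169.88 g/mol = 60.00 g.

60.0 g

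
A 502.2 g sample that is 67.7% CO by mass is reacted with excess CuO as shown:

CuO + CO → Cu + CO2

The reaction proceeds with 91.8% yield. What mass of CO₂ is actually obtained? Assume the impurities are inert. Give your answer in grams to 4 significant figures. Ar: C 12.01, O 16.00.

490.4 g

Pure CO available = 502.2 g × 0.677 = 339.99 g.
M(CO) = 12.01 + 16.00 = 28.01 g/mol.
M(CO2) = 12.01 + 2(16.00) = 44.01 g/mol.
n(CO) = 339.99 g / 28.01 g/mol = 12.138 mol.
From the equation the CO:CO2 mole ratio is 1:1, so n(CO2) = 12.138 × 1/1 = 12.138 mol.
Mass of CO2 = 12.138 mol × 44.01 g/mol = 534.20 g.
Actual mass collected = 534.20 g × 0.918 = 490.40 g.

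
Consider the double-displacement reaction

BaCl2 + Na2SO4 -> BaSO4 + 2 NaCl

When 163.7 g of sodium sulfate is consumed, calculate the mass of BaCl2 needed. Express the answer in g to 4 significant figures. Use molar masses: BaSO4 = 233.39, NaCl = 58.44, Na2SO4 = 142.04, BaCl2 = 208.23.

240.0 g

n(Na2SO4) = 163.70 g / 142.04 g/mol = 1.1525 mol.
From the equation the Na2SO4:BaCl2 mole ratio is 1:1, so n(BaCl2) = 1.1525 × 1/1 = 1.1525 mol.
Mass of BaCl2 = 1.1525 mol × 208.23 g/mol = 239.98 g.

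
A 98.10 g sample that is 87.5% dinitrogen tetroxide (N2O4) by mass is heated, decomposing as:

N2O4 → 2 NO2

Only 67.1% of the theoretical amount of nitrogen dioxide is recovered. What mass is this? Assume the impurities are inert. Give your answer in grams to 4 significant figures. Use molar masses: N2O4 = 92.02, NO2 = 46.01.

Pure N2O4 available = 98.10 g × 0.875 = 85.838 g.
n(N2O4) = 85.838 g / 92.02 g/mol = 0.93281 mol.
From the equation the N2O4:NO2 mole ratio is 1:2, so n(NO2) = 0.93281 × 2/1 = 1.8656 mol.
Mass of NO2 = 1.8656 mol × 46.01 g/mol = 85.838 g.
Actual mass collected = 85.838 g × 0.671 = 57.597 g.

57.60 g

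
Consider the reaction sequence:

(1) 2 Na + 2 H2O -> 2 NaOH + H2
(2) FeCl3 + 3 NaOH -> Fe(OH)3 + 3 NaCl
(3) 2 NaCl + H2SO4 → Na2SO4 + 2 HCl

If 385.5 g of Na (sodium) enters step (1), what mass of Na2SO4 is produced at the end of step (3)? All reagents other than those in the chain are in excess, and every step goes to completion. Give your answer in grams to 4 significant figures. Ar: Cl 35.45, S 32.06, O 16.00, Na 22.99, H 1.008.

M(Na) = 22.99 g/mol.
M(Na2SO4) = 2(22.99) + 32.06 + 4(16.00) = 142.04 g/mol.
n(Na) = 385.5 / 22.99 = 16.768 mol.
Reaction (1): Na→NaOH ratio 2:2 ⇒ n(NaOH) = 16.768 mol.
Reaction (2): NaOH→NaCl ratio 3:3 ⇒ n(NaCl) = 16.768 mol.
Reaction (3): NaCl→Na2SO4 ratio 2:1 ⇒ n(Na2SO4) = 8.3841 mol.
Mass of Na2SO4 = 8.3841 × 142.04 = 1190.9 g.

1191 g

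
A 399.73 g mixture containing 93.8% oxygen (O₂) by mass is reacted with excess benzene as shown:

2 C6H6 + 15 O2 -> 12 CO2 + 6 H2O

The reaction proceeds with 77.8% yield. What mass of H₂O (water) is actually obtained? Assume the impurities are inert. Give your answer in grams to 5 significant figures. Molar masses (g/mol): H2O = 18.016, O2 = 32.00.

65.693 g

Pure O2 available = 399.73 g × 0.938 = 374.947 g.
n(O2) = 374.947 g / 32.00 g/mol = 11.7171 mol.
From the equation the O2:H2O mole ratio is 15:6, so n(H2O) = 11.7171 × 6/15 = 4.68683 mol.
Mass of H2O = 4.68683 mol × 18.016 g/mol = 84.4380 g.
Actual mass collected = 84.4380 g × 0.778 = 65.6928 g.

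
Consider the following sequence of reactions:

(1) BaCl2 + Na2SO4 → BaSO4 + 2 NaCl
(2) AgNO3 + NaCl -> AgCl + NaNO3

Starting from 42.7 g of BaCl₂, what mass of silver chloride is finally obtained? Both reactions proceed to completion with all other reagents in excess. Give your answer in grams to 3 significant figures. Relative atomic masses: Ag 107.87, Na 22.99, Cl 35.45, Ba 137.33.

M(BaCl2) = 137.33 + 2(35.45) = 208.23 g/mol.
M(AgCl) = 107.87 + 35.45 = 143.32 g/mol.
n(BaCl2) = 42.70 / 208.23 = 0.2051 mol.
Step 1 gives a 1:2 ratio of BaCl2 to NaCl, so n(NaCl) = 0.4101 mol.
In step 2 the NaCl:AgCl ratio is 1:1, so n(AgCl) = 0.4101 mol.
Mass of AgCl = 0.4101 × 143.32 = 58.78 g.

58.8 g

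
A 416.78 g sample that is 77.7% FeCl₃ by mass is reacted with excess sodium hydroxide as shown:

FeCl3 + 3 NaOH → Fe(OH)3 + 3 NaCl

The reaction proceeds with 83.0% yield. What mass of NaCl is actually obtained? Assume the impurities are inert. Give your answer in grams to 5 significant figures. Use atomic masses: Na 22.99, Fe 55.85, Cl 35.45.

290.53 g

Pure FeCl3 available = 416.78 g × 0.777 = 323.838 g.
M(FeCl3) = 55.85 + 3(35.45) = 162.20 g/mol.
M(NaCl) = 22.99 + 35.45 = 58.44 g/mol.
n(FeCl3) = 323.838 g / 162.20 g/mol = 1.99654 mol.
From the equation the FeCl3:NaCl mole ratio is 1:3, so n(NaCl) = 1.99654 × 3/1 = 5.98961 mol.
Mass of NaCl = 5.98961 mol × 58.44 g/mol = 350.033 g.
Actual mass collected = 350.033 g × 0.830 = 290.527 g.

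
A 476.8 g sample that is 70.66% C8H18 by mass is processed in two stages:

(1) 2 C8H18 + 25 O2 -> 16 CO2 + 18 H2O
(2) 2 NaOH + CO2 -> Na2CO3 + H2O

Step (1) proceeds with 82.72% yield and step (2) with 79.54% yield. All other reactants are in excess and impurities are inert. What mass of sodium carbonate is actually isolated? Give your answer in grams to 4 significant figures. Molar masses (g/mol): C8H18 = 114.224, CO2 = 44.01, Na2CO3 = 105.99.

1646 g

Pure C8H18 = 476.8 × 0.7066 = 336.91 g.
n(C8H18) = 336.91 / 114.224 = 2.9495 mol.
Step 1 (C8H18:CO2 = 2:16): theoretical n(CO2) = 23.596 mol; at 82.72% yield, n(CO2) = 19.519 mol.
Step 2 (CO2:Na2CO3 = 1:1): theoretical n(Na2CO3) = 19.519 mol, so theoretical mass = 19.519 × 105.99 = 2068.8 g.
At 79.54% yield, actual mass of Na2CO3 = 2068.8 × 0.7954 = 1645.5 g.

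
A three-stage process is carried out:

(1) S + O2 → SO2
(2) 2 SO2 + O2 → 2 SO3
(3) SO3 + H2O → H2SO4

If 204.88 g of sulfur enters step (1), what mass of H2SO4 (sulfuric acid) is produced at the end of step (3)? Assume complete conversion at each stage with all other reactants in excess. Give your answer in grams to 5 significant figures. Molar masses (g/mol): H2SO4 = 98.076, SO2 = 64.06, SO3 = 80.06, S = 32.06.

626.76 g

n(S) = 204.88 / 32.06 = 6.39052 mol.
Reaction (1): S→SO2 ratio 1:1 ⇒ n(SO2) = 6.39052 mol.
Reaction (2): SO2→SO3 ratio 2:2 ⇒ n(SO3) = 6.39052 mol.
Reaction (3): SO3→H2SO4 ratio 1:1 ⇒ n(H2SO4) = 6.39052 mol.
Mass of H2SO4 = 6.39052 × 98.076 = 626.756 g.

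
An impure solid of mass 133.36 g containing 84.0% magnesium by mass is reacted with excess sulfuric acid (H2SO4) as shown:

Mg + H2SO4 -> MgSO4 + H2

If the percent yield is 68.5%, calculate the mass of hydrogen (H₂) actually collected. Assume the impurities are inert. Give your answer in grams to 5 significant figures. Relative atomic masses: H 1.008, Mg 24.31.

Pure Mg available = 133.36 g × 0.840 = 112.022 g.
M(Mg) = 24.31 g/mol.
M(H2) = 2(1.008) = 2.016 g/mol.
n(Mg) = 112.022 g / 24.31 g/mol = 4.60808 mol.
From the equation the Mg:H2 mole ratio is 1:1, so n(H2) = 4.60808 × 1/1 = 4.60808 mol.
Mass of H2 = 4.60808 mol × 2.016 g/mol = 9.28989 g.
Actual mass collected = 9.28989 g × 0.685 = 6.36357 g.

6.3636 g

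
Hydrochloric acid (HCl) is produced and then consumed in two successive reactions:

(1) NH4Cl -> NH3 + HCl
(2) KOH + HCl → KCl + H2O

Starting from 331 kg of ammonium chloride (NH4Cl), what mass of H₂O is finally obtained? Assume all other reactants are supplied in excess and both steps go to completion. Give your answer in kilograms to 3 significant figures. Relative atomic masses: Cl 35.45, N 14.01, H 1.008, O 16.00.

111 kg

M(NH4Cl) = 14.01 + 4(1.008) + 35.45 = 53.492 g/mol.
M(H2O) = 2(1.008) + 16.00 = 18.016 g/mol.
331 kg = 331000 g.
n(NH4Cl) = 331000 / 53.492 = 6188 mol.
Step 1 gives a 1:1 ratio of NH4Cl to HCl, so n(HCl) = 6188 mol.
In step 2 the HCl:H2O ratio is 1:1, so n(H2O) = 6188 mol.
Mass of H2O = 6188 × 18.016 = 111500 g = 111 kg.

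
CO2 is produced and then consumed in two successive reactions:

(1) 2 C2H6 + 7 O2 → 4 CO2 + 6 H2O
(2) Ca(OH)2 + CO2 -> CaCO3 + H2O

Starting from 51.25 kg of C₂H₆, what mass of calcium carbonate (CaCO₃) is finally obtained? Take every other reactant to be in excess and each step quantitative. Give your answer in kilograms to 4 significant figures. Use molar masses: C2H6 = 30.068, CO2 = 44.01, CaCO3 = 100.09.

51.25 kg = 51250 g.
n(C2H6) = 51250 / 30.068 = 1704.5 mol.
Step 1 gives a 2:4 ratio of C2H6 to CO2, so n(CO2) = 3408.9 mol.
In step 2 the CO2:CaCO3 ratio is 1:1, so n(CaCO3) = 3408.9 mol.
Mass of CaCO3 = 3408.9 × 100.09 = 341200 g = 341.2 kg.

341.2 kg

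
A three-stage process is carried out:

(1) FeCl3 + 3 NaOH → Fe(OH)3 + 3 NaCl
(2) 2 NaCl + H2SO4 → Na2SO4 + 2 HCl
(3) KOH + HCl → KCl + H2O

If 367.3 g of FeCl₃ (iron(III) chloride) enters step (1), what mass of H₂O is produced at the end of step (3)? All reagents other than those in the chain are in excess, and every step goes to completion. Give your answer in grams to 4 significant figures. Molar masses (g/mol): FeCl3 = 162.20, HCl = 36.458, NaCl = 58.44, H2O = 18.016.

122.4 g

n(FeCl3) = 367.3 / 162.20 = 2.2645 mol.
Reaction (1): FeCl3→NaCl ratio 1:3 ⇒ n(NaCl) = 6.7935 mol.
Reaction (2): NaCl→HCl ratio 2:2 ⇒ n(HCl) = 6.7935 mol.
Reaction (3): HCl→H2O ratio 1:1 ⇒ n(H2O) = 6.7935 mol.
Mass of H2O = 6.7935 × 18.016 = 122.39 g.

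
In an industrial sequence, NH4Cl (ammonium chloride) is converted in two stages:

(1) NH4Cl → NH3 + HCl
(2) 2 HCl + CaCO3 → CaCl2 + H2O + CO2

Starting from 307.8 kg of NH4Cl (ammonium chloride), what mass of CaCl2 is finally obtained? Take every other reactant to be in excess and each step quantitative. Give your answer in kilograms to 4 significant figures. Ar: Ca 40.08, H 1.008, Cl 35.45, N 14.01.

319.3 kg

M(NH4Cl) = 14.01 + 4(1.008) + 35.45 = 53.492 g/mol.
M(CaCl2) = 40.08 + 2(35.45) = 110.98 g/mol.
307.8 kg = 307800 g.
n(NH4Cl) = 307800 / 53.492 = 5754.1 mol.
Step 1 gives a 1:1 ratio of NH4Cl to HCl, so n(HCl) = 5754.1 mol.
In step 2 the HCl:CaCl2 ratio is 2:1, so n(CaCl2) = 2877.1 mol.
Mass of CaCl2 = 2877.1 × 110.98 = 319300 g = 319.3 kg.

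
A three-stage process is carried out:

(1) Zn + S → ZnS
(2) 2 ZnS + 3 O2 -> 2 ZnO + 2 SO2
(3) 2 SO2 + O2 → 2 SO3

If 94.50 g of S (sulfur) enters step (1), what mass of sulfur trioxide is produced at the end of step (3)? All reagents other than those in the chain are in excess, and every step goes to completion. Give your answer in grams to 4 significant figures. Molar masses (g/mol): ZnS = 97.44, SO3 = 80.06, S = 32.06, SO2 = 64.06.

n(S) = 94.50 / 32.06 = 2.9476 mol.
Reaction (1): S→ZnS ratio 1:1 ⇒ n(ZnS) = 2.9476 mol.
Reaction (2): ZnS→SO2 ratio 2:2 ⇒ n(SO2) = 2.9476 mol.
Reaction (3): SO2→SO3 ratio 2:2 ⇒ n(SO3) = 2.9476 mol.
Mass of SO3 = 2.9476 × 80.06 = 235.98 g.

236.0 g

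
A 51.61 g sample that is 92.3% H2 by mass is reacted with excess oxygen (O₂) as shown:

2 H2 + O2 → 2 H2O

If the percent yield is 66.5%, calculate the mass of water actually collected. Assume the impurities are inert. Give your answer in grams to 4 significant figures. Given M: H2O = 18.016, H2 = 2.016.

283.1 g

Pure H2 available = 51.61 g × 0.923 = 47.636 g.
n(H2) = 47.636 g / 2.016 g/mol = 23.629 mol.
From the equation the H2:H2O mole ratio is 2:2, so n(H2O) = 23.629 × 2/2 = 23.629 mol.
Mass of H2O = 23.629 mol × 18.016 g/mol = 425.70 g.
Actual mass collected = 425.70 g × 0.665 = 283.09 g.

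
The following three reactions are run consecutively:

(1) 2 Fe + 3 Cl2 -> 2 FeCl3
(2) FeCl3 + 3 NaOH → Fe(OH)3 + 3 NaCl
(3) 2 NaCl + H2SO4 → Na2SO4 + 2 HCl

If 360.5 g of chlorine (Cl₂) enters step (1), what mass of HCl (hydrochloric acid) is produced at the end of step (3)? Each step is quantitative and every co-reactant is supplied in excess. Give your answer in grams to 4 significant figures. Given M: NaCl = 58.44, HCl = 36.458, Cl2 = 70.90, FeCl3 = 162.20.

370.8 g

n(Cl2) = 360.5 / 70.90 = 5.0846 mol.
Reaction (1): Cl2→FeCl3 ratio 3:2 ⇒ n(FeCl3) = 3.3898 mol.
Reaction (2): FeCl3→NaCl ratio 1:3 ⇒ n(NaCl) = 10.169 mol.
Reaction (3): NaCl→HCl ratio 2:2 ⇒ n(HCl) = 10.169 mol.
Mass of HCl = 10.169 × 36.458 = 370.75 g.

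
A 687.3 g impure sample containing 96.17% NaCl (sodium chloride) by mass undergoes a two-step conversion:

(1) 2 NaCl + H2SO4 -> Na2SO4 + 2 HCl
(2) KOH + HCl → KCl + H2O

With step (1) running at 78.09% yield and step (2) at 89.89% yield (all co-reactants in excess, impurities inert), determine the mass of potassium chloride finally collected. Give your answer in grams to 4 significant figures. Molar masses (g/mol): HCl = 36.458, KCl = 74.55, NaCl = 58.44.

591.9 g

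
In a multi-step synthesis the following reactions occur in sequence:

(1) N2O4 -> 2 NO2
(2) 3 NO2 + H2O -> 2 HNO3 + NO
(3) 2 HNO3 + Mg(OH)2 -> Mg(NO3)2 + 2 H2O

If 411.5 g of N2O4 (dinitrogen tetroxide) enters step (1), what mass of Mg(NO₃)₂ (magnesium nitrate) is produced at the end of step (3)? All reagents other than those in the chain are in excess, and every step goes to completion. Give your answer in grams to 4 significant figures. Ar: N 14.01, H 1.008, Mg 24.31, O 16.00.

M(N2O4) = 2(14.01) + 4(16.00) = 92.02 g/mol.
M(Mg(NO3)2) = 24.31 + 2(14.01) + 6(16.00) = 148.33 g/mol.
n(N2O4) = 411.5 / 92.02 = 4.4719 mol.
Reaction (1): N2O4→NO2 ratio 1:2 ⇒ n(NO2) = 8.9437 mol.
Reaction (2): NO2→HNO3 ratio 3:2 ⇒ n(HNO3) = 5.9625 mol.
Reaction (3): HNO3→Mg(NO3)2 ratio 2:1 ⇒ n(Mg(NO3)2) = 2.9812 mol.
Mass of Mg(NO3)2 = 2.9812 × 148.33 = 442.21 g.

442.2 g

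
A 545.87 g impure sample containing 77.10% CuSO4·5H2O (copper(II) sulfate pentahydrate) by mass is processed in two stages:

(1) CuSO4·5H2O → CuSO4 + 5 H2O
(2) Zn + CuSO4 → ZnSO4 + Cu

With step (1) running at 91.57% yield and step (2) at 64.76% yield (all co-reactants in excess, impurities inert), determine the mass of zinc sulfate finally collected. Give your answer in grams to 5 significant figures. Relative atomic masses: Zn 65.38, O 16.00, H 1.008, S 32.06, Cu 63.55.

161.37 g

Pure CuSO4·5H2O = 545.87 × 0.7710 = 420.866 g.
M(CuSO4·5H2O) = 63.55 + 32.06 + 9(16.00) + 10(1.008) = 249.69 g/mol.
M(ZnSO4) = 65.38 + 32.06 + 4(16.00) = 161.44 g/mol.
n(CuSO4·5H2O) = 420.866 / 249.69 = 1.68555 mol.
Step 1 (CuSO4·5H2O:CuSO4 = 1:1): theoretical n(CuSO4) = 1.68555 mol; at 91.57% yield, n(CuSO4) = 1.54346 mol.
Step 2 (CuSO4:ZnSO4 = 1:1): theoretical n(ZnSO4) = 1.54346 mol, so theoretical mass = 1.54346 × 161.44 = 249.176 g.
At 64.76% yield, actual mass of ZnSO4 = 249.176 × 0.6476 = 161.367 g.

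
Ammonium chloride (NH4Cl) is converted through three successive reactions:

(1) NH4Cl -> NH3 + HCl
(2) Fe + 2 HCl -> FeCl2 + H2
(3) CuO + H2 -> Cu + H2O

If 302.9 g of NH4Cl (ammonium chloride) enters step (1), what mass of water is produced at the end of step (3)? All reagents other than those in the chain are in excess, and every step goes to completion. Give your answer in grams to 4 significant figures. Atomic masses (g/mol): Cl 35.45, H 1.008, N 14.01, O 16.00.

51.01 g

M(NH4Cl) = 14.01 + 4(1.008) + 35.45 = 53.492 g/mol.
M(H2O) = 2(1.008) + 16.00 = 18.016 g/mol.
n(NH4Cl) = 302.9 / 53.492 = 5.6625 mol.
Reaction (1): NH4Cl→HCl ratio 1:1 ⇒ n(HCl) = 5.6625 mol.
Reaction (2): HCl→H2 ratio 2:1 ⇒ n(H2) = 2.8313 mol.
Reaction (3): H2→H2O ratio 1:1 ⇒ n(H2O) = 2.8313 mol.
Mass of H2O = 2.8313 × 18.016 = 51.008 g.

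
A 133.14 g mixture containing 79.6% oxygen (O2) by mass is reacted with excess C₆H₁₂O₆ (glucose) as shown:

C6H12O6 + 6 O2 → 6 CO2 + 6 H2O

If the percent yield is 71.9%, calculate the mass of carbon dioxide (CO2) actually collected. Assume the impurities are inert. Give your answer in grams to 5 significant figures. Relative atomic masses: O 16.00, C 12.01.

104.80 g

Pure O2 available = 133.14 g × 0.796 = 105.979 g.
M(O2) = 2(16.00) = 32.00 g/mol.
M(CO2) = 12.01 + 2(16.00) = 44.01 g/mol.
n(O2) = 105.979 g / 32.00 g/mol = 3.31186 mol.
From the equation the O2:CO2 mole ratio is 6:6, so n(CO2) = 3.31186 × 6/6 = 3.31186 mol.
Mass of CO2 = 3.31186 mol × 44.01 g/mol = 145.755 g.
Actual mass collected = 145.755 g × 0.719 = 104.798 g.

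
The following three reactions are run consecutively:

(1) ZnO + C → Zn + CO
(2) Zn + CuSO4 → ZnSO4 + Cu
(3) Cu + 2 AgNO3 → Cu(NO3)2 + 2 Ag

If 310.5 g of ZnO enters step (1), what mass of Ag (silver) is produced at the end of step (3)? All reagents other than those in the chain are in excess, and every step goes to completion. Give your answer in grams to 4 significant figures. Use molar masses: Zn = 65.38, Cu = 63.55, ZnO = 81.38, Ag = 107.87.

n(ZnO) = 310.5 / 81.38 = 3.8154 mol.
Reaction (1): ZnO→Zn ratio 1:1 ⇒ n(Zn) = 3.8154 mol.
Reaction (2): Zn→Cu ratio 1:1 ⇒ n(Cu) = 3.8154 mol.
Reaction (3): Cu→Ag ratio 1:2 ⇒ n(Ag) = 7.6309 mol.
Mass of Ag = 7.6309 × 107.87 = 823.14 g.

823.1 g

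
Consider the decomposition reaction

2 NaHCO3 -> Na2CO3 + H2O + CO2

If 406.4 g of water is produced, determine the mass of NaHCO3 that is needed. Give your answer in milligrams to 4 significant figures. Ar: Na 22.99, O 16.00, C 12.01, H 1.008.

M(H2O) = 2(1.008) + 16.00 = 18.016 g/mol.
M(NaHCO3) = 22.99 + 1.008 + 12.01 + 3(16.00) = 84.008 g/mol.
n(H2O) = 406.40 g / 18.016 g/mol = 22.558 mol.
From the equation the H2O:NaHCO3 mole ratio is 1:2, so n(NaHCO3) = 22.558 × 2/1 = 45.115 mol.
Mass of NaHCO3 = 45.115 mol × 84.008 g/mol = 3790.1 g.
Converting to mg: 3790.1 g = 3790000 mg.

3790000 mg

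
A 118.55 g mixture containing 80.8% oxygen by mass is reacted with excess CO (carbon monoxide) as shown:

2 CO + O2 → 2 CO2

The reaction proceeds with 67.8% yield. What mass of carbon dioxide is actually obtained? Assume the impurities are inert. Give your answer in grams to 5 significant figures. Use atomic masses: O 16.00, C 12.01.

178.64 g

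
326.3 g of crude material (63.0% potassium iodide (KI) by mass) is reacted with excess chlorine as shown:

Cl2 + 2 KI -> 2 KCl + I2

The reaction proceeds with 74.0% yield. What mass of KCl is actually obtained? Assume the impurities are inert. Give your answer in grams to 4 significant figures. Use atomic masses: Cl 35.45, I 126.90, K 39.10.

68.32 g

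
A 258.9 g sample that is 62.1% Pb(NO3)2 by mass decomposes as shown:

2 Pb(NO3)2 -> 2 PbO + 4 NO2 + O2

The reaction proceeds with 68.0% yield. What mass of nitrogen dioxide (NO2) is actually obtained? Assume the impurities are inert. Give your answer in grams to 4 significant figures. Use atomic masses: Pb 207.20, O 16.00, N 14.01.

30.37 g

Pure Pb(NO3)2 available = 258.9 g × 0.621 = 160.78 g.
M(Pb(NO3)2) = 207.20 + 2(14.01) + 6(16.00) = 331.22 g/mol.
M(NO2) = 14.01 + 2(16.00) = 46.01 g/mol.
n(Pb(NO3)2) = 160.78 g / 331.22 g/mol = 0.48541 mol.
From the equation the Pb(NO3)2:NO2 mole ratio is 2:4, so n(NO2) = 0.48541 × 4/2 = 0.97082 mol.
Mass of NO2 = 0.97082 mol × 46.01 g/mol = 44.667 g.
Actual mass collected = 44.667 g × 0.680 = 30.374 g.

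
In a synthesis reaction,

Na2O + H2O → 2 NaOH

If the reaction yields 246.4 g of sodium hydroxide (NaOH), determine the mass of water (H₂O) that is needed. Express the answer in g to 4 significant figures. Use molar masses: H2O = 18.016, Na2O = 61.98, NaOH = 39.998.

n(NaOH) = 246.40 g / 39.998 g/mol = 6.1603 mol.
From the equation the NaOH:H2O mole ratio is 2:1, so n(H2O) = 6.1603 × 1/2 = 3.0802 mol.
Mass of H2O = 3.0802 mol × 18.016 g/mol = 55.492 g.

55.49 g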